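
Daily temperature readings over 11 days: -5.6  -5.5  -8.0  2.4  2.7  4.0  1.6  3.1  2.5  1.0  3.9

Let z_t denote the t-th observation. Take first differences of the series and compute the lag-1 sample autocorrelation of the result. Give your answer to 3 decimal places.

First differences Δz: 0.1, -2.5, 10.4, 0.3, 1.3, -2.4, 1.5, -0.6, -1.5, 2.9
Mean of differences = 0.9500
Numerator Σ(Δz_t−Δz̄)(Δz_{t+1}−Δz̄) = -40.8875
Denominator Σ(Δz_t−Δz̄)² = 126.2050
r_1(Δz) = -40.8875 / 126.2050 = -0.324

-0.324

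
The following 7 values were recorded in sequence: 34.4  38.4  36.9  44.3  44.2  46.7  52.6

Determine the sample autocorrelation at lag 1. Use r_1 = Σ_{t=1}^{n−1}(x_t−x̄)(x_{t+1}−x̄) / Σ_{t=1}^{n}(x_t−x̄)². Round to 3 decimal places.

Mean x̄ = (34.4 + 38.4 + 36.9 + 44.3 + 44.2 + 46.7 + 52.6)/7 = 42.5000
Σ(x_t−x̄)(x_{t+1}−x̄) = (33.2100) + (22.9600) + (-10.0800) + (3.0600) + (7.1400) + (42.4200) = 98.7100
Denominator Σ(x_t−x̄)² = 239.5600
r_1 = 98.7100 / 239.5600 = 0.412

0.412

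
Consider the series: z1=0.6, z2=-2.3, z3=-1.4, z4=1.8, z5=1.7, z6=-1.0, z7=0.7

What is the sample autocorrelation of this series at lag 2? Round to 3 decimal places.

Mean z̄ = (0.6 − 2.3 − 1.4 + 1.8 + 1.7 − 1.0 + 0.7)/7 = 0.0143
Numerator Σ_{t=1}^{5}(z_t−z̄)(z_{t+2}−z̄) = -8.0004
Denominator Σ(z_t−z̄)² = 15.2286
r_2 = -8.0004 / 15.2286 = -0.525

-0.525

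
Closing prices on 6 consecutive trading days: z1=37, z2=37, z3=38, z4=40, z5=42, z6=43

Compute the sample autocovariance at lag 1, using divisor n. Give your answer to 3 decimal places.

Mean z̄ = (37 + 37 + 38 + 40 + 42 + 43)/6 = 39.5000
Deviations: -2.5000, -2.5000, -1.5000, 0.5000, 2.5000, 3.5000
Σ_{t=1}^{5}(z_t−z̄)(z_{t+1}−z̄) = 19.2500
γ_1 = 19.2500 / 6 = 3.208

3.208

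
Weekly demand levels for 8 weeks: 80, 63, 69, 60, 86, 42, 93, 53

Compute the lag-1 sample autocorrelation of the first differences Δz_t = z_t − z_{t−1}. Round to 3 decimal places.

-0.804

First differences Δz: -17, 6, -9, 26, -44, 51, -40
Mean of differences = -3.8571
Numerator Σ(Δz_t−Δz̄)(Δz_{t+1}−Δz̄) = -5717.1633
Denominator Σ(Δz_t−Δz̄)² = 7114.8571
r_1(Δz) = -5717.1633 / 7114.8571 = -0.804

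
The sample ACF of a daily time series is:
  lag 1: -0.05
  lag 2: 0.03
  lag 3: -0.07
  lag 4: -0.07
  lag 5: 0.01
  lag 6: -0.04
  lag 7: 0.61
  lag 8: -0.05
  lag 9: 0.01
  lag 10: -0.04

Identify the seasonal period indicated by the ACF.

7

The largest autocorrelation is r_7 = 0.61; the remaining lags stay at or below 0.03.
The dominant spike at lag 7 indicates a seasonal period of 7.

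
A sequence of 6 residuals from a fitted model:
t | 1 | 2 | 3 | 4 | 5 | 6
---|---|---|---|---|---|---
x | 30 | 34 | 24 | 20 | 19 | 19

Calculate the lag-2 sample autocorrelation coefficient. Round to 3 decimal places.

Mean x̄ = (30 + 34 + 24 + 20 + 19 + 19)/6 = 24.3333
Deviations from mean: 5.6667, 9.6667, -0.3333, -4.3333, -5.3333, -5.3333
Σ(x_t−x̄)(x_{t+2}−x̄) = (-1.8889) + (-41.8889) + (1.7778) + (23.1111) = -18.8889
Denominator Σ(x_t−x̄)² = 201.3333
r_2 = -18.8889 / 201.3333 = -0.094

-0.094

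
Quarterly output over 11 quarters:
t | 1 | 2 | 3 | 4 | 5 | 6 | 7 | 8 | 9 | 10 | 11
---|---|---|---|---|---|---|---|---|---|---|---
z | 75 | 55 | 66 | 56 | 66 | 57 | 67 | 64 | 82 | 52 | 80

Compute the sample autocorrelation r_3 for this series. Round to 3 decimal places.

-0.288

Mean z̄ = (75 + 55 + 66 + 56 + 66 + 57 + 67 + 64 + 82 + 52 + 80)/11 = 65.4545
Numerator Σ_{t=1}^{8}(z_t−z̄)(z_{t+3}−z̄) = -297.8017
Denominator Σ(z_t−z̄)² = 1032.7273
r_3 = -297.8017 / 1032.7273 = -0.288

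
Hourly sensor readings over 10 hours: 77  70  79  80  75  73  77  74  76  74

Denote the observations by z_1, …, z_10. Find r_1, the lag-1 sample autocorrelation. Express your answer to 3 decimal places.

Mean z̄ = (77 + 70 + 79 + 80 + 75 + 73 + 77 + 74 + 76 + 74)/10 = 75.5000
Numerator Σ_{t=1}^{9}(z_t−z̄)(z_{t+1}−z̄) = -20.2500
Denominator Σ(z_t−z̄)² = 78.5000
r_1 = -20.2500 / 78.5000 = -0.258

-0.258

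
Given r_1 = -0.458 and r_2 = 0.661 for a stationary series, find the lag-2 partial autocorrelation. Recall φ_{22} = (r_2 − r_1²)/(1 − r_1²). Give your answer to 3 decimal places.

0.571

φ_{22} = (r_2 − r_1²) / (1 − r_1²)
r_1² = (-0.458)² = 0.209764
Numerator = 0.661 − 0.2098 = 0.4512; denominator = 1 − 0.2098 = 0.7902
φ_{22} = 0.4512 / 0.7902 = 0.571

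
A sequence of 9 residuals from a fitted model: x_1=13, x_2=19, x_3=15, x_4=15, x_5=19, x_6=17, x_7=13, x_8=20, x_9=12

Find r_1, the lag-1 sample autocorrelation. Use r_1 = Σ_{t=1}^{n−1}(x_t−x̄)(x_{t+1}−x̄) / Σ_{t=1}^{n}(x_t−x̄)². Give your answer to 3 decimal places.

-0.583

Mean x̄ = (13 + 19 + 15 + 15 + 19 + 17 + 13 + 20 + 12)/9 = 15.8889
Numerator Σ_{t=1}^{8}(x_t−x̄)(x_{t+1}−x̄) = -41.3457
Denominator Σ(x_t−x̄)² = 70.8889
r_1 = -41.3457 / 70.8889 = -0.583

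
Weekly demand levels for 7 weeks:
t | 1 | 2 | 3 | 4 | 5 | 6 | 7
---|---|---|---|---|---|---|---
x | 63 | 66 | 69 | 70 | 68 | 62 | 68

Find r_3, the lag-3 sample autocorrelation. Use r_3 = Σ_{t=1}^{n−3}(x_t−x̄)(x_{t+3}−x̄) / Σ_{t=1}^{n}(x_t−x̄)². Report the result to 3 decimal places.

Mean x̄ = (63 + 66 + 69 + 70 + 68 + 62 + 68)/7 = 66.5714
Deviations from mean: -3.5714, -0.5714, 2.4286, 3.4286, 1.4286, -4.5714, 1.4286
Σ(x_t−x̄)(x_{t+3}−x̄) = (-12.2449) + (-0.8163) + (-11.1020) + (4.8980) = -19.2653
Denominator Σ(x_t−x̄)² = 55.7143
r_3 = -19.2653 / 55.7143 = -0.346

-0.346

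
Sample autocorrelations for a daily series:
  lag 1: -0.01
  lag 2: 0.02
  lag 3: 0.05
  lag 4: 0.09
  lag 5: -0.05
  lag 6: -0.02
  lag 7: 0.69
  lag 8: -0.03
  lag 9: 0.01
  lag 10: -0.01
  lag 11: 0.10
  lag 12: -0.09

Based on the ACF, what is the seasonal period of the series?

7

The largest autocorrelation is r_7 = 0.69; the remaining lags stay at or below 0.10.
The dominant spike at lag 7 indicates a seasonal period of 7.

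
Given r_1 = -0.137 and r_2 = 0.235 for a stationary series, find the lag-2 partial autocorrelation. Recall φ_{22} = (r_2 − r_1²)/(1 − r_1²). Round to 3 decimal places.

0.220

φ_{22} = (r_2 − r_1²) / (1 − r_1²)
r_1² = (-0.137)² = 0.018769
Numerator = 0.235 − 0.0188 = 0.2162; denominator = 1 − 0.0188 = 0.9812
φ_{22} = 0.2162 / 0.9812 = 0.220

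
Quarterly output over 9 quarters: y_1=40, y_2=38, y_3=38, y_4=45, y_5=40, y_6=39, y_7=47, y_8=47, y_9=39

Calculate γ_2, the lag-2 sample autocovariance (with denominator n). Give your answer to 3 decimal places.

Mean ȳ = (40 + 38 + 38 + 45 + 40 + 39 + 47 + 47 + 39)/9 = 41.4444
Σ_{t=1}^{7}(y_t−ȳ)(y_{t+2}−ȳ) = -46.1728
γ_2 = -46.1728 / 9 = -5.130

-5.130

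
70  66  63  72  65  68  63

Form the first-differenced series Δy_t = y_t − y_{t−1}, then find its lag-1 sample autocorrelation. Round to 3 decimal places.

-0.625

First differences Δy: -4, -3, 9, -7, 3, -5
Mean of differences = -1.1667
Numerator Σ(Δy_t−Δȳ)(Δy_{t+1}−Δȳ) = -113.0278
Denominator Σ(Δy_t−Δȳ)² = 180.8333
r_1(Δy) = -113.0278 / 180.8333 = -0.625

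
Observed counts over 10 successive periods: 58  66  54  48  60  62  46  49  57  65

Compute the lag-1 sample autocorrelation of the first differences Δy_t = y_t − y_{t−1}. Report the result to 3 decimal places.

-0.074

First differences Δy: 8, -12, -6, 12, 2, -16, 3, 8, 8
Mean of differences = 0.7778
Numerator Σ(Δy_t−Δȳ)(Δy_{t+1}−Δȳ) = -57.6049
Denominator Σ(Δy_t−Δȳ)² = 779.5556
r_1(Δy) = -57.6049 / 779.5556 = -0.074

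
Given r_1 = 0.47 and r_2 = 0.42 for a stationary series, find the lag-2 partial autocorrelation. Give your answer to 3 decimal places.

φ_{22} = (r_2 − r_1²) / (1 − r_1²)
r_1² = (0.47)² = 0.2209
Numerator = 0.42 − 0.2209 = 0.1991; denominator = 1 − 0.2209 = 0.7791
φ_{22} = 0.1991 / 0.7791 = 0.256

0.256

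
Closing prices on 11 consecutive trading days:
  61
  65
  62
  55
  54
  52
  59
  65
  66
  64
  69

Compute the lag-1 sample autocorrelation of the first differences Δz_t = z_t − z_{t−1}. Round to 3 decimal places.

0.214

First differences Δz: 4, -3, -7, -1, -2, 7, 6, 1, -2, 5
Mean of differences = 0.8000
Numerator Σ(Δz_t−Δz̄)(Δz_{t+1}−Δz̄) = 40.1600
Denominator Σ(Δz_t−Δz̄)² = 187.6000
r_1(Δz) = 40.1600 / 187.6000 = 0.214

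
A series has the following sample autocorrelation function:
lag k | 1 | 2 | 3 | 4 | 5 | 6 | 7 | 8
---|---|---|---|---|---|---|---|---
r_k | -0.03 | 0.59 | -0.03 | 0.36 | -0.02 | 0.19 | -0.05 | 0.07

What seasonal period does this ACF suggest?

2

The largest autocorrelation is r_2 = 0.59, with weaker echoes at lags 4 (0.36) and 6 (0.19); the remaining lags stay at or below 0.07.
The dominant spike at lag 2 indicates a seasonal period of 2.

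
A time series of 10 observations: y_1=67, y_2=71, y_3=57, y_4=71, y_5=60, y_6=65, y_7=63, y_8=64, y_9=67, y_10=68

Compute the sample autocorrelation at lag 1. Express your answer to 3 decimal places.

Mean ȳ = (67 + 71 + 57 + 71 + 60 + 65 + 63 + 64 + 67 + 68)/10 = 65.3000
Numerator Σ_{t=1}^{9}(y_t−ȳ)(y_{t+1}−ȳ) = -107.4900
Denominator Σ(y_t−ȳ)² = 182.1000
r_1 = -107.4900 / 182.1000 = -0.590

-0.590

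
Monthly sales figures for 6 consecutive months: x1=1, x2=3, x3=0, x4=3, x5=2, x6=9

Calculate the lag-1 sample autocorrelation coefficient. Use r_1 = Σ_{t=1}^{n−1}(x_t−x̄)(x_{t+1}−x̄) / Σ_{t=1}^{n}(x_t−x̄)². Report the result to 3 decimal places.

-0.120

Mean x̄ = (1 + 3 + 0 + 3 + 2 + 9)/6 = 3.0000
Σ(x_t−x̄)(x_{t+1}−x̄) = (0.0000) + (0.0000) + (0.0000) + (0.0000) + (-6.0000) = -6.0000
Denominator Σ(x_t−x̄)² = 50.0000
r_1 = -6.0000 / 50.0000 = -0.120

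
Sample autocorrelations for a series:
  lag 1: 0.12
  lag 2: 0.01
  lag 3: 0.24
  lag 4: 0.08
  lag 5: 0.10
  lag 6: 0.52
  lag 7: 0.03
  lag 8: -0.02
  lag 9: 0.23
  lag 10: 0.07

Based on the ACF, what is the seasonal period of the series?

6

The largest autocorrelation is r_6 = 0.52; the remaining lags stay at or below 0.24.
The dominant spike at lag 6 indicates a seasonal period of 6.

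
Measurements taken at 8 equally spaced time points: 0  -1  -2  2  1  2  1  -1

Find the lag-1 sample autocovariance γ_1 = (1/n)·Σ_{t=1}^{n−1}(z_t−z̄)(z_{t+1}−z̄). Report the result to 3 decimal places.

Mean z̄ = (0 − 1 − 2 + 2 + 1 + 2 + 1 − 1)/8 = 0.2500
Σ_{t=1}^{7}(z_t−z̄)(z_{t+1}−z̄) = 2.1875
γ_1 = 2.1875 / 8 = 0.273

0.273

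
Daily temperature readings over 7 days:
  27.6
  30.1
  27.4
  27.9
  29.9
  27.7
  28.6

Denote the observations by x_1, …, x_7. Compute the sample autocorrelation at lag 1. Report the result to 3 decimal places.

Mean x̄ = (27.6 + 30.1 + 27.4 + 27.9 + 29.9 + 27.7 + 28.6)/7 = 28.4571
Σ(x_t−x̄)(x_{t+1}−x̄) = (-1.4082) + (-1.7367) + (0.5890) + (-0.8039) + (-1.0924) + (-0.1082) = -4.5604
Denominator Σ(x_t−x̄)² = 7.5371
r_1 = -4.5604 / 7.5371 = -0.605

-0.605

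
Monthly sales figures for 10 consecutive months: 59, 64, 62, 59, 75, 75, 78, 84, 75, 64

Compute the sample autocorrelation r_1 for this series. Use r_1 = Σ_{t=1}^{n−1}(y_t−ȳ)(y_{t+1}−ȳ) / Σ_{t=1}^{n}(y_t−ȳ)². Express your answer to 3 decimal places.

Mean ȳ = (59 + 64 + 62 + 59 + 75 + 75 + 78 + 84 + 75 + 64)/10 = 69.5000
Numerator Σ_{t=1}^{9}(y_t−ȳ)(y_{t+1}−ȳ) = 369.7500
Denominator Σ(y_t−ȳ)² = 710.5000
r_1 = 369.7500 / 710.5000 = 0.520

0.520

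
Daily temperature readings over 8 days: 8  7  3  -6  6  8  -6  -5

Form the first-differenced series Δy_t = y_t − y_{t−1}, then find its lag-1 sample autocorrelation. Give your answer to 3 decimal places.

First differences Δy: -1, -4, -9, 12, 2, -14, 1
Mean of differences = -1.8571
Numerator Σ(Δy_t−Δȳ)(Δy_{t+1}−Δȳ) = -113.5918
Denominator Σ(Δy_t−Δȳ)² = 418.8571
r_1(Δy) = -113.5918 / 418.8571 = -0.271

-0.271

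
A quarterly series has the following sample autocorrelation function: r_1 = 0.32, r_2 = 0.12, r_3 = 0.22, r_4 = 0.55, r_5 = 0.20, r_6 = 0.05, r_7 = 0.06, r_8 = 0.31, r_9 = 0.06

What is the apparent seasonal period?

4

The largest autocorrelation is r_4 = 0.55; the remaining lags stay at or below 0.32. The elevated value at lag 1 (0.32), dropping to 0.12 at lag 2, reflects decaying short-term dependence rather than seasonality.
The dominant spike at lag 4 indicates a seasonal period of 4.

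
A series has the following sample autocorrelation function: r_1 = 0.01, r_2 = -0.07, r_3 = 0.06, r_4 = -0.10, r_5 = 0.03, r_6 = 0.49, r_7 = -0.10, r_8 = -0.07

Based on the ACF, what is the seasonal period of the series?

6

The largest autocorrelation is r_6 = 0.49; the remaining lags stay at or below 0.06.
The dominant spike at lag 6 indicates a seasonal period of 6.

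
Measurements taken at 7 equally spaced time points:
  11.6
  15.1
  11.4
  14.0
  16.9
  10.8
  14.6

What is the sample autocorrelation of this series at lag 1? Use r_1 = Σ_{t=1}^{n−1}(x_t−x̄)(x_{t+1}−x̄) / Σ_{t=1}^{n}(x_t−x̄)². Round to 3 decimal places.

-0.579

Mean x̄ = (11.6 + 15.1 + 11.4 + 14.0 + 16.9 + 10.8 + 14.6)/7 = 13.4857
Deviations from mean: -1.8857, 1.6143, -2.0857, 0.5143, 3.4143, -2.6857, 1.1143
Numerator Σ_{t=1}^{6}(x_t−x̄)(x_{t+1}−x̄) = -17.8902
Denominator Σ(x_t−x̄)² = 30.8886
r_1 = -17.8902 / 30.8886 = -0.579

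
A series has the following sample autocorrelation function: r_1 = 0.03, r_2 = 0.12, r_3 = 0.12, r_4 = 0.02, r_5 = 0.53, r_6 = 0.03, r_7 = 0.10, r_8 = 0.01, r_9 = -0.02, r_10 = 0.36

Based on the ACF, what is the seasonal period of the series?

5

The largest autocorrelation is r_5 = 0.53, with a weaker echo at lag 10 (0.36); the remaining lags stay at or below 0.12.
The dominant spike at lag 5 indicates a seasonal period of 5.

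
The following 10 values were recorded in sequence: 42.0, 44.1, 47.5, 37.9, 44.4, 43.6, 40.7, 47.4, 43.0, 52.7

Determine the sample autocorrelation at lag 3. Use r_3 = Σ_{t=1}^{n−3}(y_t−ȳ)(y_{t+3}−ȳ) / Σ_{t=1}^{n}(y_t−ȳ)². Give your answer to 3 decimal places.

Mean ȳ = (42.0 + 44.1 + 47.5 + 37.9 + 44.4 + 43.6 + 40.7 + 47.4 + 43.0 + 52.7)/10 = 44.3300
Σ(y_t−ȳ)(y_{t+3}−ȳ) = (14.9819) + (-0.0161) + (-2.3141) + (23.3409) + (0.2149) + (0.9709) + (-30.3831) = 6.7953
Denominator Σ(y_t−ȳ)² = 151.8410
r_3 = 6.7953 / 151.8410 = 0.045

0.045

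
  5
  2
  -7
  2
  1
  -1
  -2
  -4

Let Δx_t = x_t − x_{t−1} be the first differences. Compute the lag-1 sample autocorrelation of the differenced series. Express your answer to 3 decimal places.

-0.377

First differences Δx: -3, -9, 9, -1, -2, -1, -2
Mean of differences = -1.2857
Numerator Σ(Δx_t−Δx̄)(Δx_{t+1}−Δx̄) = -63.7959
Denominator Σ(Δx_t−Δx̄)² = 169.4286
r_1(Δx) = -63.7959 / 169.4286 = -0.377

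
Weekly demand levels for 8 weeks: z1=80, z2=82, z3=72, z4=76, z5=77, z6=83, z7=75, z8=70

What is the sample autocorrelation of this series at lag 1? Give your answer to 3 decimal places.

-0.018

Mean z̄ = (80 + 82 + 72 + 76 + 77 + 83 + 75 + 70)/8 = 76.8750
Deviations from mean: 3.1250, 5.1250, -4.8750, -0.8750, 0.1250, 6.1250, -1.8750, -6.8750
Numerator Σ_{t=1}^{7}(z_t−z̄)(z_{t+1}−z̄) = -2.6406
Denominator Σ(z_t−z̄)² = 148.8750
r_1 = -2.6406 / 148.8750 = -0.018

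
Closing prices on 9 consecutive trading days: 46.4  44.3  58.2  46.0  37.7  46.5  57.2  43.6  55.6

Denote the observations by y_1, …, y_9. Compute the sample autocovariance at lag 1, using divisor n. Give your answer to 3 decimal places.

Mean ȳ = (46.4 + 44.3 + 58.2 + 46.0 + 37.7 + 46.5 + 57.2 + 43.6 + 55.6)/9 = 48.3889
Σ_{t=1}^{8}(y_t−ȳ)(y_{t+1}−ȳ) = -103.0690
γ_1 = -103.0690 / 9 = -11.452

-11.452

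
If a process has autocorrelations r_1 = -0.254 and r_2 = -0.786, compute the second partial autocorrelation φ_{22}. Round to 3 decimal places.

φ_{22} = (r_2 − r_1²) / (1 − r_1²)
r_1² = (-0.254)² = 0.064516
Numerator = -0.786 − 0.0645 = -0.8505; denominator = 1 − 0.0645 = 0.9355
φ_{22} = -0.8505 / 0.9355 = -0.909

-0.909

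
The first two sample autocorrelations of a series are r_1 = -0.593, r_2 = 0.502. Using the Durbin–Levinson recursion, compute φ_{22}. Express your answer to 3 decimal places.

0.232

φ_{22} = (r_2 − r_1²) / (1 − r_1²)
r_1² = (-0.593)² = 0.351649
Numerator = 0.502 − 0.3516 = 0.1504; denominator = 1 − 0.3516 = 0.6484
φ_{22} = 0.1504 / 0.6484 = 0.232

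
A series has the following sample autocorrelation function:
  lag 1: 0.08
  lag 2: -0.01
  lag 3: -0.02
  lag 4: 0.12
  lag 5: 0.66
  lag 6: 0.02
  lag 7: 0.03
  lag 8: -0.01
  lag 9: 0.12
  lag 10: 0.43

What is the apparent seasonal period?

The largest autocorrelation is r_5 = 0.66, with a weaker echo at lag 10 (0.43); the remaining lags stay at or below 0.12.
The dominant spike at lag 5 indicates a seasonal period of 5.

5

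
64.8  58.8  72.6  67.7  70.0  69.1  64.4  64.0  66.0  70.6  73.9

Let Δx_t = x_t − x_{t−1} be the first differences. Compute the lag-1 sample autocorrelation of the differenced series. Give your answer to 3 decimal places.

-0.475

First differences Δx: -6.0, 13.8, -4.9, 2.3, -0.9, -4.7, -0.4, 2.0, 4.6, 3.3
Mean of differences = 0.9100
Numerator Σ(Δx_t−Δx̄)(Δx_{t+1}−Δx̄) = -145.6361
Denominator Σ(Δx_t−Δx̄)² = 306.5690
r_1(Δx) = -145.6361 / 306.5690 = -0.475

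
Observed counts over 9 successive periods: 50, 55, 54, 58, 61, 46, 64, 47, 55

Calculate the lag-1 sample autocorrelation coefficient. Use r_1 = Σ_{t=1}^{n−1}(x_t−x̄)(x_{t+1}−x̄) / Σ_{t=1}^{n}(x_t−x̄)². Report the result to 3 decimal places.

Mean x̄ = (50 + 55 + 54 + 58 + 61 + 46 + 64 + 47 + 55)/9 = 54.4444
Numerator Σ_{t=1}^{8}(x_t−x̄)(x_{t+1}−x̄) = -192.3086
Denominator Σ(x_t−x̄)² = 294.2222
r_1 = -192.3086 / 294.2222 = -0.654

-0.654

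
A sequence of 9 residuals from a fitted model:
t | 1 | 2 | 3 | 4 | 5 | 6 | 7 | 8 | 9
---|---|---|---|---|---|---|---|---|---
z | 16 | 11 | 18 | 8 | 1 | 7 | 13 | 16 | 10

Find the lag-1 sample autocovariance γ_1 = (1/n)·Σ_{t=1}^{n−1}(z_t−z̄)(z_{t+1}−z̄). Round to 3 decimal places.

Mean z̄ = (16 + 11 + 18 + 8 + 1 + 7 + 13 + 16 + 10)/9 = 11.1111
Σ_{t=1}^{8}(z_t−z̄)(z_{t+1}−z̄) = 46.3210
γ_1 = 46.3210 / 9 = 5.147

5.147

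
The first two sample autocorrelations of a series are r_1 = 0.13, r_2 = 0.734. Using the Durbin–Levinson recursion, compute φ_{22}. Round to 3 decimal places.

φ_{22} = (r_2 − r_1²) / (1 − r_1²)
r_1² = (0.13)² = 0.0169
Numerator = 0.734 − 0.0169 = 0.7171; denominator = 1 − 0.0169 = 0.9831
φ_{22} = 0.7171 / 0.9831 = 0.729

0.729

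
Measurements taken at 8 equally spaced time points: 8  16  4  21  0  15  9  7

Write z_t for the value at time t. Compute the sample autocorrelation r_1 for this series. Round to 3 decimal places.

-0.831

Mean z̄ = (8 + 16 + 4 + 21 + 0 + 15 + 9 + 7)/8 = 10.0000
Σ(z_t−z̄)(z_{t+1}−z̄) = (-12.0000) + (-36.0000) + (-66.0000) + (-110.0000) + (-50.0000) + (-5.0000) + (3.0000) = -276.0000
Denominator Σ(z_t−z̄)² = 332.0000
r_1 = -276.0000 / 332.0000 = -0.831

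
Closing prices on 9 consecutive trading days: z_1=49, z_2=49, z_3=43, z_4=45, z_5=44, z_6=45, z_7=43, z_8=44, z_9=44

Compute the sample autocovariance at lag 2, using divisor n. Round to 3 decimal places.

-0.163

Mean z̄ = (49 + 49 + 43 + 45 + 44 + 45 + 43 + 44 + 44)/9 = 45.1111
Σ_{t=1}^{7}(z_t−z̄)(z_{t+2}−z̄) = -1.4691
γ_2 = -1.4691 / 9 = -0.163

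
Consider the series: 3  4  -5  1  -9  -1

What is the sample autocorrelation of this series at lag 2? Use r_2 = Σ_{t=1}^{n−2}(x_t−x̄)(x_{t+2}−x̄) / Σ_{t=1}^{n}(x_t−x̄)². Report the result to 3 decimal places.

0.205

Mean x̄ = (3 + 4 − 5 + 1 − 9 − 1)/6 = -1.1667
Σ(x_t−x̄)(x_{t+2}−x̄) = (-15.9722) + (11.1944) + (30.0278) + (0.3611) = 25.6111
Denominator Σ(x_t−x̄)² = 124.8333
r_2 = 25.6111 / 124.8333 = 0.205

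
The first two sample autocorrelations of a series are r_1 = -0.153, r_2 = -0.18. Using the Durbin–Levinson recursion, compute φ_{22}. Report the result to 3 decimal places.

φ_{22} = (r_2 − r_1²) / (1 − r_1²)
r_1² = (-0.153)² = 0.023409
Numerator = -0.18 − 0.0234 = -0.2034; denominator = 1 − 0.0234 = 0.9766
φ_{22} = -0.2034 / 0.9766 = -0.208

-0.208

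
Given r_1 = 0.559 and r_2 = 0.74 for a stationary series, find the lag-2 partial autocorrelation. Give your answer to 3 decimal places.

φ_{22} = (r_2 − r_1²) / (1 − r_1²)
r_1² = (0.559)² = 0.312481
Numerator = 0.74 − 0.3125 = 0.4275; denominator = 1 − 0.3125 = 0.6875
φ_{22} = 0.4275 / 0.6875 = 0.622

0.622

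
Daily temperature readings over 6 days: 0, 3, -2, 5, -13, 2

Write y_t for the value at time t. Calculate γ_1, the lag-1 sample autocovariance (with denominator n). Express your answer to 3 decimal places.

Mean ȳ = (0 + 3 − 2 + 5 − 13 + 2)/6 = -0.8333
Deviations: 0.8333, 3.8333, -1.1667, 5.8333, -12.1667, 2.8333
Σ_{t=1}^{5}(y_t−ȳ)(y_{t+1}−ȳ) = -113.5278
γ_1 = -113.5278 / 6 = -18.921

-18.921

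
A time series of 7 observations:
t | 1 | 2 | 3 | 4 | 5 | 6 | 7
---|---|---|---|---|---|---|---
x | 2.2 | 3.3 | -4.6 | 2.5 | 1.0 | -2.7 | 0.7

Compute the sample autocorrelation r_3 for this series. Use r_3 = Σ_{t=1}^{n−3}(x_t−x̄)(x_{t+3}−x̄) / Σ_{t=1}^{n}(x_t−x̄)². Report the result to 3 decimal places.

Mean x̄ = (2.2 + 3.3 − 4.6 + 2.5 + 1.0 − 2.7 + 0.7)/7 = 0.3429
Deviations from mean: 1.8571, 2.9571, -4.9429, 2.1571, 0.6571, -3.0429, 0.3571
Numerator Σ_{t=1}^{4}(x_t−x̄)(x_{t+3}−x̄) = 21.7602
Denominator Σ(x_t−x̄)² = 51.0971
r_3 = 21.7602 / 51.0971 = 0.426

0.426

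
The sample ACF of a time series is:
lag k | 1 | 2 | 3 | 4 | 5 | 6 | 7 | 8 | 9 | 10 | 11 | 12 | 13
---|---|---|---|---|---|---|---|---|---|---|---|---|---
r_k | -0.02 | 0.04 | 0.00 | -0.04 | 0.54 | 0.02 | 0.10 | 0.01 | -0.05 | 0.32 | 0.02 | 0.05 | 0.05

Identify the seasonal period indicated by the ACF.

The largest autocorrelation is r_5 = 0.54, with a weaker echo at lag 10 (0.32); the remaining lags stay at or below 0.10.
The dominant spike at lag 5 indicates a seasonal period of 5.

5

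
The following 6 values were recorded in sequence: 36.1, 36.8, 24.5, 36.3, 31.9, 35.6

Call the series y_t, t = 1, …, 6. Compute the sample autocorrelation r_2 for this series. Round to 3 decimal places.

0.056

Mean ȳ = (36.1 + 36.8 + 24.5 + 36.3 + 31.9 + 35.6)/6 = 33.5333
Deviations from mean: 2.5667, 3.2667, -9.0333, 2.7667, -1.6333, 2.0667
Σ(y_t−ȳ)(y_{t+2}−ȳ) = (-23.1856) + (9.0378) + (14.7544) + (5.7178) = 6.3244
Denominator Σ(y_t−ȳ)² = 113.4533
r_2 = 6.3244 / 113.4533 = 0.056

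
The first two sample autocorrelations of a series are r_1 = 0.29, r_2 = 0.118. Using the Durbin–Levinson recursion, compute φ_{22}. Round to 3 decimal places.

0.037

φ_{22} = (r_2 − r_1²) / (1 − r_1²)
r_1² = (0.29)² = 0.0841
Numerator = 0.118 − 0.0841 = 0.0339; denominator = 1 − 0.0841 = 0.9159
φ_{22} = 0.0339 / 0.9159 = 0.037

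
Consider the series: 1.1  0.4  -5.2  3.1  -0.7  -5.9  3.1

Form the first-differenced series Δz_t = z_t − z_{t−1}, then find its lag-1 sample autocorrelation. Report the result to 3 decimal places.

First differences Δz: -0.7, -5.6, 8.3, -3.8, -5.2, 9.0
Mean of differences = 0.3333
Numerator Σ(Δz_t−Δz̄)(Δz_{t+1}−Δz̄) = -99.1511
Denominator Σ(Δz_t−Δz̄)² = 222.5533
r_1(Δz) = -99.1511 / 222.5533 = -0.446

-0.446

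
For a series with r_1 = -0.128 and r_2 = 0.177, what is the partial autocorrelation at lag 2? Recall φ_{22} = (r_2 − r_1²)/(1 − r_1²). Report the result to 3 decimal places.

0.163

φ_{22} = (r_2 − r_1²) / (1 − r_1²)
r_1² = (-0.128)² = 0.016384
Numerator = 0.177 − 0.0164 = 0.1606; denominator = 1 − 0.0164 = 0.9836
φ_{22} = 0.1606 / 0.9836 = 0.163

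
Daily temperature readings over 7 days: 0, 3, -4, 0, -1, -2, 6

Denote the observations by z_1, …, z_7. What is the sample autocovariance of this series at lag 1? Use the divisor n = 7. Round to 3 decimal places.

Mean z̄ = (0 + 3 − 4 + 0 − 1 − 2 + 6)/7 = 0.2857
Σ_{t=1}^{6}(z_t−z̄)(z_{t+1}−z̄) = -20.9388
γ_1 = -20.9388 / 7 = -2.991

-2.991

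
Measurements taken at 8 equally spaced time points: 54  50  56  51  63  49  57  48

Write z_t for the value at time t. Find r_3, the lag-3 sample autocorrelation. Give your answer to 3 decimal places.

-0.600

Mean z̄ = (54 + 50 + 56 + 51 + 63 + 49 + 57 + 48)/8 = 53.5000
Deviations from mean: 0.5000, -3.5000, 2.5000, -2.5000, 9.5000, -4.5000, 3.5000, -5.5000
Numerator Σ_{t=1}^{5}(z_t−z̄)(z_{t+3}−z̄) = -106.7500
Denominator Σ(z_t−z̄)² = 178.0000
r_3 = -106.7500 / 178.0000 = -0.600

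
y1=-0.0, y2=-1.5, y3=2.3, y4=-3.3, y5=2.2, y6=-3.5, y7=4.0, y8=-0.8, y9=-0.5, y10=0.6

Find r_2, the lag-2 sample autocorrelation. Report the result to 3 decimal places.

0.582

Mean ȳ = (-0.0 − 1.5 + 2.3 − 3.3 + 2.2 − 3.5 + 4.0 − 0.8 − 0.5 + 0.6)/10 = -0.0500
Numerator Σ_{t=1}^{8}(y_t−ȳ)(y_{t+2}−ȳ) = 30.7200
Denominator Σ(y_t−ȳ)² = 52.7450
r_2 = 30.7200 / 52.7450 = 0.582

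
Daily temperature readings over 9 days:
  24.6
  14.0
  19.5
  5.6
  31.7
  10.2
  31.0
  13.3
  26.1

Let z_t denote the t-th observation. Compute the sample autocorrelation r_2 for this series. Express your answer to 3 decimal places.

0.686

Mean z̄ = (24.6 + 14.0 + 19.5 + 5.6 + 31.7 + 10.2 + 31.0 + 13.3 + 26.1)/9 = 19.5556
Numerator Σ_{t=1}^{7}(z_t−z̄)(z_{t+2}−z̄) = 479.5460
Denominator Σ(z_t−z̄)² = 699.0222
r_2 = 479.5460 / 699.0222 = 0.686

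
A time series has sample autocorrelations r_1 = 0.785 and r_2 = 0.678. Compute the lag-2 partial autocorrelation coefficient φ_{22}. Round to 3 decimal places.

φ_{22} = (r_2 − r_1²) / (1 − r_1²)
r_1² = (0.785)² = 0.616225
Numerator = 0.678 − 0.6162 = 0.0618; denominator = 1 − 0.6162 = 0.3838
φ_{22} = 0.0618 / 0.3838 = 0.161

0.161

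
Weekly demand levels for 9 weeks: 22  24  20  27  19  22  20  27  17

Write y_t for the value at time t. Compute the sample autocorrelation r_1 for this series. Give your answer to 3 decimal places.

-0.667

Mean ȳ = (22 + 24 + 20 + 27 + 19 + 22 + 20 + 27 + 17)/9 = 22.0000
Numerator Σ_{t=1}^{8}(y_t−ȳ)(y_{t+1}−ȳ) = -64.0000
Denominator Σ(y_t−ȳ)² = 96.0000
r_1 = -64.0000 / 96.0000 = -0.667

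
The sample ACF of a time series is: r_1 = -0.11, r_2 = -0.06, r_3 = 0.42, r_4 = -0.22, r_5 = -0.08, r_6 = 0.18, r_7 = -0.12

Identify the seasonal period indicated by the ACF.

3

The largest autocorrelation is r_3 = 0.42, with a weaker echo at lag 6 (0.18); the remaining lags stay at or below -0.06.
The dominant spike at lag 3 indicates a seasonal period of 3.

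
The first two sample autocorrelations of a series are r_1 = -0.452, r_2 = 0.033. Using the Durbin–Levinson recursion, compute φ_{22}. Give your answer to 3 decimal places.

-0.215

φ_{22} = (r_2 − r_1²) / (1 − r_1²)
r_1² = (-0.452)² = 0.204304
Numerator = 0.033 − 0.2043 = -0.1713; denominator = 1 − 0.2043 = 0.7957
φ_{22} = -0.1713 / 0.7957 = -0.215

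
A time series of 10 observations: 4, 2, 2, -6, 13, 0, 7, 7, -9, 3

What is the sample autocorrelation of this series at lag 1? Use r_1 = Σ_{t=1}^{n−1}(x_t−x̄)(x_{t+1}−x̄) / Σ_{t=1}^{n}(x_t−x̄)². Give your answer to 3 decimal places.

Mean x̄ = (4 + 2 + 2 − 6 + 13 + 0 + 7 + 7 − 9 + 3)/10 = 2.3000
Numerator Σ_{t=1}^{9}(x_t−x̄)(x_{t+1}−x̄) = -161.0900
Denominator Σ(x_t−x̄)² = 364.1000
r_1 = -161.0900 / 364.1000 = -0.442

-0.442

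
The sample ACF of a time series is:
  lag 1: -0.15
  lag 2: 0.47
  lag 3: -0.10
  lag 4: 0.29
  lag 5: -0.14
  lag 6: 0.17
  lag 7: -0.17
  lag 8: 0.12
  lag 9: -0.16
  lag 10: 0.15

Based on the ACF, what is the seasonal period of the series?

2

The largest autocorrelation is r_2 = 0.47, with weaker echoes at lags 4 (0.29), 6 (0.17) and 10 (0.15); the remaining lags stay at or below 0.12.
The dominant spike at lag 2 indicates a seasonal period of 2.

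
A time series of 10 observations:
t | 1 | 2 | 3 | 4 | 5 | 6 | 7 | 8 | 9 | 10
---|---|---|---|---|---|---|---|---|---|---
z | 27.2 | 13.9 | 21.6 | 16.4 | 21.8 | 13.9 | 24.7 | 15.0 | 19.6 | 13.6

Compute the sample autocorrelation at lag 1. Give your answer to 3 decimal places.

Mean z̄ = (27.2 + 13.9 + 21.6 + 16.4 + 21.8 + 13.9 + 24.7 + 15.0 + 19.6 + 13.6)/10 = 18.7700
Numerator Σ_{t=1}^{9}(z_t−z̄)(z_{t+1}−z̄) = -142.1359
Denominator Σ(z_t−z̄)² = 218.1010
r_1 = -142.1359 / 218.1010 = -0.652

-0.652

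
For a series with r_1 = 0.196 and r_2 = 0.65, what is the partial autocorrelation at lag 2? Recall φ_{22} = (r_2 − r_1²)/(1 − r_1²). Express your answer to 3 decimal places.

φ_{22} = (r_2 − r_1²) / (1 − r_1²)
r_1² = (0.196)² = 0.038416
Numerator = 0.65 − 0.0384 = 0.6116; denominator = 1 − 0.0384 = 0.9616
φ_{22} = 0.6116 / 0.9616 = 0.636

0.636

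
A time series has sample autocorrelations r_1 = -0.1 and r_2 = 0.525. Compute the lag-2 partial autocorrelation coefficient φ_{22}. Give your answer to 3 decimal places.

0.520

φ_{22} = (r_2 − r_1²) / (1 − r_1²)
r_1² = (-0.1)² = 0.01
Numerator = 0.525 − 0.0100 = 0.5150; denominator = 1 − 0.0100 = 0.9900
φ_{22} = 0.5150 / 0.9900 = 0.520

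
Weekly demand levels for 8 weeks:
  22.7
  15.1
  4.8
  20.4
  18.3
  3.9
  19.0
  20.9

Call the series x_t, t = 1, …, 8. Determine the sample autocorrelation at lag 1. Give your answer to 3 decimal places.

Mean x̄ = (22.7 + 15.1 + 4.8 + 20.4 + 18.3 + 3.9 + 19.0 + 20.9)/8 = 15.6375
Deviations from mean: 7.0625, -0.5375, -10.8375, 4.7625, 2.6625, -11.7375, 3.3625, 5.2625
Numerator Σ_{t=1}^{7}(x_t−x̄)(x_{t+1}−x̄) = -89.9277
Denominator Σ(x_t−x̄)² = 374.1588
r_1 = -89.9277 / 374.1588 = -0.240

-0.240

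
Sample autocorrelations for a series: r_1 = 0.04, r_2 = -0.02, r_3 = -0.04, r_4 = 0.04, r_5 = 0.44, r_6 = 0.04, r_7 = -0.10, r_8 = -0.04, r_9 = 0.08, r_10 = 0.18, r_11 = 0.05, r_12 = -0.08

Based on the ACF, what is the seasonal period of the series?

5

The largest autocorrelation is r_5 = 0.44, with a weaker echo at lag 10 (0.18); the remaining lags stay at or below 0.08.
The dominant spike at lag 5 indicates a seasonal period of 5.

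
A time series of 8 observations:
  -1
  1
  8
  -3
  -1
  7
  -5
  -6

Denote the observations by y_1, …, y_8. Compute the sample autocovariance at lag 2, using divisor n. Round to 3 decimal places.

-9.625

Mean ȳ = (-1 + 1 + 8 − 3 − 1 + 7 − 5 − 6)/8 = 0.0000
Deviations: -1.0000, 1.0000, 8.0000, -3.0000, -1.0000, 7.0000, -5.0000, -6.0000
Σ_{t=1}^{6}(y_t−ȳ)(y_{t+2}−ȳ) = -77.0000
γ_2 = -77.0000 / 8 = -9.625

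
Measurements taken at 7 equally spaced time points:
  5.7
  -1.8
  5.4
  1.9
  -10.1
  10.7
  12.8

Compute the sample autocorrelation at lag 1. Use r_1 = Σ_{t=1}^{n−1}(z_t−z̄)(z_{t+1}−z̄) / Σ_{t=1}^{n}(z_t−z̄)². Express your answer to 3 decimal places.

Mean z̄ = (5.7 − 1.8 + 5.4 + 1.9 − 10.1 + 10.7 + 12.8)/7 = 3.5143
Deviations from mean: 2.1857, -5.3143, 1.8857, -1.6143, -13.6143, 7.1857, 9.2857
Σ(z_t−z̄)(z_{t+1}−z̄) = (-11.6155) + (-10.0212) + (-3.0441) + (21.9773) + (-97.8284) + (66.7245) = -33.8073
Denominator Σ(z_t−z̄)² = 362.3886
r_1 = -33.8073 / 362.3886 = -0.093

-0.093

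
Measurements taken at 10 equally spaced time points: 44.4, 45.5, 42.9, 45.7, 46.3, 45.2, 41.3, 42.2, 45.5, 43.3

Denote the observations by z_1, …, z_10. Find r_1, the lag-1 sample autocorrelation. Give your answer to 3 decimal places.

0.037

Mean z̄ = (44.4 + 45.5 + 42.9 + 45.7 + 46.3 + 45.2 + 41.3 + 42.2 + 45.5 + 43.3)/10 = 44.2300
Numerator Σ_{t=1}^{9}(z_t−z̄)(z_{t+1}−z̄) = 0.9691
Denominator Σ(z_t−z̄)² = 25.9810
r_1 = 0.9691 / 25.9810 = 0.037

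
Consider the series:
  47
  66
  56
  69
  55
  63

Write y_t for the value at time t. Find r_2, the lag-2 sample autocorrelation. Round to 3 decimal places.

Mean ȳ = (47 + 66 + 56 + 69 + 55 + 63)/6 = 59.3333
Deviations from mean: -12.3333, 6.6667, -3.3333, 9.6667, -4.3333, 3.6667
Σ(y_t−ȳ)(y_{t+2}−ȳ) = (41.1111) + (64.4444) + (14.4444) + (35.4444) = 155.4444
Denominator Σ(y_t−ȳ)² = 333.3333
r_2 = 155.4444 / 333.3333 = 0.466

0.466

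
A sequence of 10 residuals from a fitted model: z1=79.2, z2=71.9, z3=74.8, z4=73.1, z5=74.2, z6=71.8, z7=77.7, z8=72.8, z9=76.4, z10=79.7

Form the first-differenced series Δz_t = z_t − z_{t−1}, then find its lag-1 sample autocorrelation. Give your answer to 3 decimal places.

First differences Δz: -7.3, 2.9, -1.7, 1.1, -2.4, 5.9, -4.9, 3.6, 3.3
Mean of differences = 0.0556
Numerator Σ(Δz_t−Δz̄)(Δz_{t+1}−Δz̄) = -79.6931
Denominator Σ(Δz_t−Δz̄)² = 154.2022
r_1(Δz) = -79.6931 / 154.2022 = -0.517

-0.517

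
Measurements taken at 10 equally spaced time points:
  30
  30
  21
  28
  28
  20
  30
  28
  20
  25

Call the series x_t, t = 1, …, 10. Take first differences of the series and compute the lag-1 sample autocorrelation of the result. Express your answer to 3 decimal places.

First differences Δx: 0, -9, 7, 0, -8, 10, -2, -8, 5
Mean of differences = -0.5556
Numerator Σ(Δx_t−Δx̄)(Δx_{t+1}−Δx̄) = -192.8642
Denominator Σ(Δx_t−Δx̄)² = 384.2222
r_1(Δx) = -192.8642 / 384.2222 = -0.502

-0.502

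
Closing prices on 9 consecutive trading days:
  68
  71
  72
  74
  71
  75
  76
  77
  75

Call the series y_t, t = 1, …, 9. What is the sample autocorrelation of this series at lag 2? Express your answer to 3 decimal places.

Mean ȳ = (68 + 71 + 72 + 74 + 71 + 75 + 76 + 77 + 75)/9 = 73.2222
Σ(y_t−ȳ)(y_{t+2}−ȳ) = (6.3827) + (-1.7284) + (2.7160) + (1.3827) + (-6.1728) + (6.7160) + (4.9383) = 14.2346
Denominator Σ(y_t−ȳ)² = 67.5556
r_2 = 14.2346 / 67.5556 = 0.211

0.211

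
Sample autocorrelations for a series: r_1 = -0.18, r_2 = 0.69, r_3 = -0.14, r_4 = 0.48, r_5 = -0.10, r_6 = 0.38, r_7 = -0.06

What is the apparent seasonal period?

2

The largest autocorrelation is r_2 = 0.69, with weaker echoes at lags 4 (0.48) and 6 (0.38); the remaining lags stay at or below -0.06.
The dominant spike at lag 2 indicates a seasonal period of 2.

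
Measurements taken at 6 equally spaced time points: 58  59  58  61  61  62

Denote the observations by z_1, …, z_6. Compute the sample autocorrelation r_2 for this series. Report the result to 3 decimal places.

0.187

Mean z̄ = (58 + 59 + 58 + 61 + 61 + 62)/6 = 59.8333
Σ(z_t−z̄)(z_{t+2}−z̄) = (3.3611) + (-0.9722) + (-2.1389) + (2.5278) = 2.7778
Denominator Σ(z_t−z̄)² = 14.8333
r_2 = 2.7778 / 14.8333 = 0.187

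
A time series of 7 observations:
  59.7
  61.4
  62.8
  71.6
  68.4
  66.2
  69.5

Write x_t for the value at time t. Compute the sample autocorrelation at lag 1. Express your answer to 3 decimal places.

0.338

Mean x̄ = (59.7 + 61.4 + 62.8 + 71.6 + 68.4 + 66.2 + 69.5)/7 = 65.6571
Deviations from mean: -5.9571, -4.2571, -2.8571, 5.9429, 2.7429, 0.5429, 3.8429
Numerator Σ_{t=1}^{6}(x_t−x̄)(x_{t+1}−x̄) = 40.4196
Denominator Σ(x_t−x̄)² = 119.6771
r_1 = 40.4196 / 119.6771 = 0.338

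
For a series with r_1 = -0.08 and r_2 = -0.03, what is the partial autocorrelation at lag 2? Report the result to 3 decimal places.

-0.037

φ_{22} = (r_2 − r_1²) / (1 − r_1²)
r_1² = (-0.08)² = 0.0064
Numerator = -0.03 − 0.0064 = -0.0364; denominator = 1 − 0.0064 = 0.9936
φ_{22} = -0.0364 / 0.9936 = -0.037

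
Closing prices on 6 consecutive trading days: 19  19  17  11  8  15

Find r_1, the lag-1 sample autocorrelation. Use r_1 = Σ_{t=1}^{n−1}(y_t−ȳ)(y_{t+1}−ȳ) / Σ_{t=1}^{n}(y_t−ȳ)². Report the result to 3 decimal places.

0.428

Mean ȳ = (19 + 19 + 17 + 11 + 8 + 15)/6 = 14.8333
Σ(y_t−ȳ)(y_{t+1}−ȳ) = (17.3611) + (9.0278) + (-8.3056) + (26.1944) + (-1.1389) = 43.1389
Denominator Σ(y_t−ȳ)² = 100.8333
r_1 = 43.1389 / 100.8333 = 0.428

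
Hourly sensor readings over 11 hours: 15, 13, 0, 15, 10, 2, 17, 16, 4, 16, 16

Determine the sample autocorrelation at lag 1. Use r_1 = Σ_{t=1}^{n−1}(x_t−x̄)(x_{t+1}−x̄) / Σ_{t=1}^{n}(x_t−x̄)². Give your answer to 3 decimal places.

Mean x̄ = (15 + 13 + 0 + 15 + 10 + 2 + 17 + 16 + 4 + 16 + 16)/11 = 11.2727
Numerator Σ_{t=1}^{10}(x_t−x̄)(x_{t+1}−x̄) = -120.4380
Denominator Σ(x_t−x̄)² = 398.1818
r_1 = -120.4380 / 398.1818 = -0.302

-0.302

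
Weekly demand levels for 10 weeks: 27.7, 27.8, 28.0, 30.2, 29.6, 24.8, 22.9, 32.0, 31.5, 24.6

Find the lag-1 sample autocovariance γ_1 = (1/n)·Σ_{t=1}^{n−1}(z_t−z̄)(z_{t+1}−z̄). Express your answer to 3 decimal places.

-0.328

Mean z̄ = (27.7 + 27.8 + 28.0 + 30.2 + 29.6 + 24.8 + 22.9 + 32.0 + 31.5 + 24.6)/10 = 27.9100
Σ_{t=1}^{9}(z_t−z̄)(z_{t+1}−z̄) = -3.2761
γ_1 = -3.2761 / 10 = -0.328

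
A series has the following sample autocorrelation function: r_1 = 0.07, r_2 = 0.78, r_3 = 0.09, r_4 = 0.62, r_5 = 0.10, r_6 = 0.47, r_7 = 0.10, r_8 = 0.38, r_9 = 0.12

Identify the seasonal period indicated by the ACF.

The largest autocorrelation is r_2 = 0.78, with weaker echoes at lags 4 (0.62), 6 (0.47) and 8 (0.38); the remaining lags stay at or below 0.12.
The dominant spike at lag 2 indicates a seasonal period of 2.

2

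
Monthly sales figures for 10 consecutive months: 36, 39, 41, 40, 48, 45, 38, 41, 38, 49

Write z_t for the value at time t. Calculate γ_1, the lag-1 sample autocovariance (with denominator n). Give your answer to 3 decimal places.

-0.625

Mean z̄ = (36 + 39 + 41 + 40 + 48 + 45 + 38 + 41 + 38 + 49)/10 = 41.5000
Σ_{t=1}^{9}(z_t−z̄)(z_{t+1}−z̄) = -6.2500
γ_1 = -6.2500 / 10 = -0.625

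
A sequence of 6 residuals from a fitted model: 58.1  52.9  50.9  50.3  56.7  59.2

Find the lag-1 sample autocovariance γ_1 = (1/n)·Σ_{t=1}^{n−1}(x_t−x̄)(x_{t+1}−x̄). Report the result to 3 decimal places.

Mean x̄ = (58.1 + 52.9 + 50.9 + 50.3 + 56.7 + 59.2)/6 = 54.6833
Deviations: 3.4167, -1.7833, -3.7833, -4.3833, 2.0167, 4.5167
Σ_{t=1}^{5}(x_t−x̄)(x_{t+1}−x̄) = 17.5064
γ_1 = 17.5064 / 6 = 2.918

2.918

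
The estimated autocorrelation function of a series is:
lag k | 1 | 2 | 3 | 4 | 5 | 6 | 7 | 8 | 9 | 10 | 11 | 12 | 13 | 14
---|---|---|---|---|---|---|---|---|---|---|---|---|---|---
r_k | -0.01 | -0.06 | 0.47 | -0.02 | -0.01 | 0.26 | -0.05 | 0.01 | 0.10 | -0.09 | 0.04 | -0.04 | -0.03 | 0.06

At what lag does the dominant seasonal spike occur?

3

The largest autocorrelation is r_3 = 0.47, with a weaker echo at lag 6 (0.26); the remaining lags stay at or below 0.10.
The dominant spike at lag 3 indicates a seasonal period of 3.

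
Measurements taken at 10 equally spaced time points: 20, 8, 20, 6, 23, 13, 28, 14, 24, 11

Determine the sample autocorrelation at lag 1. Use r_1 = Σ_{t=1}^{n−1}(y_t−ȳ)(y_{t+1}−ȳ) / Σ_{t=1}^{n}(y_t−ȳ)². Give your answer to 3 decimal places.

Mean ȳ = (20 + 8 + 20 + 6 + 23 + 13 + 28 + 14 + 24 + 11)/10 = 16.7000
Numerator Σ_{t=1}^{9}(y_t−ȳ)(y_{t+1}−ȳ) = -317.0900
Denominator Σ(y_t−ȳ)² = 486.1000
r_1 = -317.0900 / 486.1000 = -0.652

-0.652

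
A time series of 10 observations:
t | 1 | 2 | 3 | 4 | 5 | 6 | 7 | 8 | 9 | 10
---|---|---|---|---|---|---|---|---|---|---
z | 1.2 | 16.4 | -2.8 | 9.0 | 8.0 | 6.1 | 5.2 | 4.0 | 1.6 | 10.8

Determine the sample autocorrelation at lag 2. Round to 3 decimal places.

Mean z̄ = (1.2 + 16.4 − 2.8 + 9.0 + 8.0 + 6.1 + 5.2 + 4.0 + 1.6 + 10.8)/10 = 5.9500
Numerator Σ_{t=1}^{8}(z_t−z̄)(z_{t+2}−z̄) = 47.9300
Denominator Σ(z_t−z̄)² = 268.6650
r_2 = 47.9300 / 268.6650 = 0.178

0.178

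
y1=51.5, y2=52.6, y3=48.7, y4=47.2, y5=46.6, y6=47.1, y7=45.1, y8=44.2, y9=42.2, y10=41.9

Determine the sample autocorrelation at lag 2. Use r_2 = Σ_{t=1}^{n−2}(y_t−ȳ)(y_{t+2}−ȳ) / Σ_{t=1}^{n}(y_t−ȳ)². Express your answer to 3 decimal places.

0.270

Mean ȳ = (51.5 + 52.6 + 48.7 + 47.2 + 46.6 + 47.1 + 45.1 + 44.2 + 42.2 + 41.9)/10 = 46.7100
Numerator Σ_{t=1}^{8}(y_t−ȳ)(y_{t+2}−ȳ) = 30.9228
Denominator Σ(y_t−ȳ)² = 114.3690
r_2 = 30.9228 / 114.3690 = 0.270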